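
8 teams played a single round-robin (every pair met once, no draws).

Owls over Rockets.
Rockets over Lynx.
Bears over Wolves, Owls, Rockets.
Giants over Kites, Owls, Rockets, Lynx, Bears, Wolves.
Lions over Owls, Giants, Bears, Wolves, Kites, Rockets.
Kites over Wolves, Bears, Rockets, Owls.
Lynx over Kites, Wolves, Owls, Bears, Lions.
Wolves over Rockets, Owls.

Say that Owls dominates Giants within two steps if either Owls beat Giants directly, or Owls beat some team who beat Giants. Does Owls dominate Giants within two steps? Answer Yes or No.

Owls did not beat Giants directly.
Owls beat Rockets, but each of them lost to Giants. No two-step path.

No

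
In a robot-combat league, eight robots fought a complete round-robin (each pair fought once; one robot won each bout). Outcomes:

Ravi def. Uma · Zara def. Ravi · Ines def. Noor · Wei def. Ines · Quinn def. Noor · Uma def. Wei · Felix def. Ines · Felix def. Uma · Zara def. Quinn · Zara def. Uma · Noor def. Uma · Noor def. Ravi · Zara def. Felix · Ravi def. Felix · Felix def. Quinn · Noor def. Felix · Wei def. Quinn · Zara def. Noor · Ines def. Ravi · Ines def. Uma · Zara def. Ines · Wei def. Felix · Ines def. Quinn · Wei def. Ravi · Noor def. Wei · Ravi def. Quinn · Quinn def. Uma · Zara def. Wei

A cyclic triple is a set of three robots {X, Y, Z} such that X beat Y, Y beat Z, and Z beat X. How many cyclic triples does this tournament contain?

Win totals: Wei 4, Felix 3, Uma 1, Noor 4, Ines 4, Ravi 3, Quinn 2, Zara 7.
A robot with w wins dominates both others in C(w,2) triples; summing gives 6 + 3 + 0 + 6 + 6 + 3 + 1 + 21 = 46 transitive triples.
Total triples C(8,3) = 56, so cyclic triples = 56 − 46 = 10.

10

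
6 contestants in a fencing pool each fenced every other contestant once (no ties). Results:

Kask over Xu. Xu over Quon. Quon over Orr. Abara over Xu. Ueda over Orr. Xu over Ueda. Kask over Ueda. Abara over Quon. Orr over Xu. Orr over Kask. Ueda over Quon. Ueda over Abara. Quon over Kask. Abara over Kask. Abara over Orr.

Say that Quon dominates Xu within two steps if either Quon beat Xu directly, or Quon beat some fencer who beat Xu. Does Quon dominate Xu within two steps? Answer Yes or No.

Quon did not beat Xu directly.
Quon beat Orr, Kask. Of those, Orr beat Xu.

Yes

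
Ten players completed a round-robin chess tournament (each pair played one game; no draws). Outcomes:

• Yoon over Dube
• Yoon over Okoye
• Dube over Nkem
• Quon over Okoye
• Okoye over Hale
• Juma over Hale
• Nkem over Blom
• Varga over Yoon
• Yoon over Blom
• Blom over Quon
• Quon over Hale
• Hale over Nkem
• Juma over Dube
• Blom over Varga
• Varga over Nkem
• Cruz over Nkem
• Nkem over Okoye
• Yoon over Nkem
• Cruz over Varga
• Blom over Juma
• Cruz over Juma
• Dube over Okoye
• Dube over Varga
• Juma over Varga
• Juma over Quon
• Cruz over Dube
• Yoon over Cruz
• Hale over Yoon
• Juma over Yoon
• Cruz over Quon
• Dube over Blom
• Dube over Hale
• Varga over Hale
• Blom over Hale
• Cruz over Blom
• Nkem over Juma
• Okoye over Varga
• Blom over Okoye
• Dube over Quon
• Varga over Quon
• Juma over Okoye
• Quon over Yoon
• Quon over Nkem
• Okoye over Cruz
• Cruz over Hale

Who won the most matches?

Win totals: Okoye 3, Dube 6, Cruz 7, Yoon 5, Juma 6, Nkem 3, Blom 5, Hale 2, Varga 4, Quon 4.
Cruz leads with 7 wins (next highest: 6).

Cruz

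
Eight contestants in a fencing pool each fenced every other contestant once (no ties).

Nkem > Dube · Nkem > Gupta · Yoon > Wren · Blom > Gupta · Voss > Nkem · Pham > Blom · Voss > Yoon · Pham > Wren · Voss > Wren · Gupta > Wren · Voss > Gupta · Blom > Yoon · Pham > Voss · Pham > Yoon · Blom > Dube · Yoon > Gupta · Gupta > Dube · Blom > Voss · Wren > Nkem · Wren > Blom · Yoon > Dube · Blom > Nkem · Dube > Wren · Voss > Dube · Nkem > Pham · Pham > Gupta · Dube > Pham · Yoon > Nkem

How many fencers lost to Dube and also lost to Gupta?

Dube beat: Wren, Pham.
Gupta beat: Wren, Dube.
Both beat: Wren — 1.

1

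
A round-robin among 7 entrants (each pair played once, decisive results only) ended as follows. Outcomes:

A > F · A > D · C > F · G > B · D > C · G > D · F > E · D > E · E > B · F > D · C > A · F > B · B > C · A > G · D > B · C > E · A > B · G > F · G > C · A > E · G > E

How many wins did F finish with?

F's results: beat B, D, E; lost to A, C, G.
That is 3 wins.

3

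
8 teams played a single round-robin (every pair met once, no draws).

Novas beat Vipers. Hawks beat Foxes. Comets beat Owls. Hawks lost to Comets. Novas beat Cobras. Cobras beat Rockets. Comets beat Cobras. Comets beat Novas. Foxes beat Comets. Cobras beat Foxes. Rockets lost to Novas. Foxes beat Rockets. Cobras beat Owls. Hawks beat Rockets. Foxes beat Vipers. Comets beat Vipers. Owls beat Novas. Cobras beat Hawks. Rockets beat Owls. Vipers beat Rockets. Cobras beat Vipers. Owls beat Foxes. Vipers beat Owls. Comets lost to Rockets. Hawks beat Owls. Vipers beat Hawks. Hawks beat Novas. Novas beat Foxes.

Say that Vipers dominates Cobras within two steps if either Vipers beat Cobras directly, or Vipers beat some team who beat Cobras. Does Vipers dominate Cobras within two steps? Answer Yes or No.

No

Vipers did not beat Cobras directly.
Vipers beat Rockets, Owls, Hawks, but each of them lost to Cobras. No two-step path.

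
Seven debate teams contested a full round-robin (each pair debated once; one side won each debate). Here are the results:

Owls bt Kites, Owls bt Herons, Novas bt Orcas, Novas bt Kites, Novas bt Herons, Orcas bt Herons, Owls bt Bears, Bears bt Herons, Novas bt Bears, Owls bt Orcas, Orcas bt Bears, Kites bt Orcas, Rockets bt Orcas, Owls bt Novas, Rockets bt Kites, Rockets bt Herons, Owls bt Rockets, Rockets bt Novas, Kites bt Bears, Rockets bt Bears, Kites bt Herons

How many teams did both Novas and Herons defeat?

0

Novas beat: Kites, Orcas, Herons, Bears.
Herons beat: no one.
No one was beaten by both.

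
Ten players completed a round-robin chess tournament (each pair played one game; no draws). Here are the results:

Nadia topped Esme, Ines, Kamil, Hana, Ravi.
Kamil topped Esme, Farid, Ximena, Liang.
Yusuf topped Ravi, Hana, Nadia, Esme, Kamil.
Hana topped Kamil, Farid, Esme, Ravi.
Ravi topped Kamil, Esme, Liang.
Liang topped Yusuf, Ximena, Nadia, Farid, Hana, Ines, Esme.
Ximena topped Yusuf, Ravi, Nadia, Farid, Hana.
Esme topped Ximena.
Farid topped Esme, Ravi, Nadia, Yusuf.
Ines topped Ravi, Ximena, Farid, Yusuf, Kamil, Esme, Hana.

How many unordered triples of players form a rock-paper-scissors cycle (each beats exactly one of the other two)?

Win totals: Hana 4, Nadia 5, Ravi 3, Ines 7, Esme 1, Farid 4, Liang 7, Kamil 4, Yusuf 5, Ximena 5.
A player with w wins dominates both others in C(w,2) triples; summing gives 6 + 10 + 3 + 21 + 0 + 6 + 21 + 6 + 10 + 10 = 93 transitive triples.
Total triples C(10,3) = 120, so cyclic triples = 120 − 93 = 27.

27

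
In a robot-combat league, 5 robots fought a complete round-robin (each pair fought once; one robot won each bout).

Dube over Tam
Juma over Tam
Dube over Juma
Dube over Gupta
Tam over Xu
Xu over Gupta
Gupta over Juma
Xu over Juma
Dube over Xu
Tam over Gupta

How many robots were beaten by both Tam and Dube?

Tam beat: Gupta, Xu.
Dube beat: Gupta, Xu, Juma, Tam.
Both beat: Gupta, Xu — 2.

2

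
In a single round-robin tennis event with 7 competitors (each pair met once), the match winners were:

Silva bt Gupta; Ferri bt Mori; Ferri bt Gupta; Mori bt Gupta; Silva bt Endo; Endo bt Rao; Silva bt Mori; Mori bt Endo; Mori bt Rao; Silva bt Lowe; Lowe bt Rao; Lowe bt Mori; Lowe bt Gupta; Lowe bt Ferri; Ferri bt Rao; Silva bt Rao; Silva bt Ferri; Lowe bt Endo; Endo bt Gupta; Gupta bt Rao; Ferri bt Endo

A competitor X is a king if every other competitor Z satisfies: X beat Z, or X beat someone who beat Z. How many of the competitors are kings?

1

Rao cannot reach Ferri, Mori, Gupta, Endo, Silva, Lowe in two steps.
Ferri cannot reach Silva, Lowe in two steps.
Mori cannot reach Ferri, Silva, Lowe in two steps.
Gupta cannot reach Ferri, Mori, Endo, Silva, Lowe in two steps.
Endo cannot reach Ferri, Mori, Silva, Lowe in two steps.
Silva reaches everyone (king).
Lowe cannot reach Silva in two steps.
Kings: Silva — 1.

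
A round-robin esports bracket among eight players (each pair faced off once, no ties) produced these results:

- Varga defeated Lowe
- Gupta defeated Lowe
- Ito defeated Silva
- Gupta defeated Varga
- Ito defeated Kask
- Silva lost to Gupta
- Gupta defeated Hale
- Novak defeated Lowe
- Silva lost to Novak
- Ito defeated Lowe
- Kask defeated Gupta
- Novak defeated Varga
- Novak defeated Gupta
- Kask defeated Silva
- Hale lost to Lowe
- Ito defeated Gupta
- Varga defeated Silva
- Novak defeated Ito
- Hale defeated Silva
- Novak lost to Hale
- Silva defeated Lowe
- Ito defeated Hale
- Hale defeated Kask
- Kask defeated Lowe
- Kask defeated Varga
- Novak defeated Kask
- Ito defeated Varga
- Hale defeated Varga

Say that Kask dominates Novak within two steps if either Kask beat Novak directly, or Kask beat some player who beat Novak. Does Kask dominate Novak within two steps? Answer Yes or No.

No

Kask did not beat Novak directly.
Kask beat Lowe, Varga, Silva, Gupta, but each of them lost to Novak. No two-step path.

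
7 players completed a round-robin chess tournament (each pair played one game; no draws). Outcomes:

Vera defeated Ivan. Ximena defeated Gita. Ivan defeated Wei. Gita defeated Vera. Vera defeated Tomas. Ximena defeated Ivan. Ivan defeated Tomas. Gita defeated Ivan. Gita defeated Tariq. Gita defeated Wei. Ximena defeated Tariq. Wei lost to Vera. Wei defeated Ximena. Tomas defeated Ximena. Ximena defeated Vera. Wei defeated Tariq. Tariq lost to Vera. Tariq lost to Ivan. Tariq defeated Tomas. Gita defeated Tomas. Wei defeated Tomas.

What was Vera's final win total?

4

Vera's results: beat Tariq, Wei, Tomas, Ivan; lost to Gita, Ximena.
That is 4 wins.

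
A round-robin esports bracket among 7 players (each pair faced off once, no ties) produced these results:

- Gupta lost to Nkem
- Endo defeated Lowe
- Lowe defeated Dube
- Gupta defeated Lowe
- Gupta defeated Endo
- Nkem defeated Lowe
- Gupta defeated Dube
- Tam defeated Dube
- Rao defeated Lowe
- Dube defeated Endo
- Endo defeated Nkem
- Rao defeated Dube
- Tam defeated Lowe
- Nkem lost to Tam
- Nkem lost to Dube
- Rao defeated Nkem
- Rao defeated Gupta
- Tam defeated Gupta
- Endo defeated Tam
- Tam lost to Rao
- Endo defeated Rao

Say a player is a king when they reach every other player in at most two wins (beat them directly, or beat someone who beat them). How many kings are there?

4

Lowe cannot reach Gupta, Rao, Tam in two steps.
Dube reaches everyone (king).
Gupta reaches everyone (king).
Nkem cannot reach Rao, Tam in two steps.
Rao reaches everyone (king).
Tam cannot reach Rao in two steps.
Endo reaches everyone (king).
Kings: Dube, Gupta, Rao, Endo — 4.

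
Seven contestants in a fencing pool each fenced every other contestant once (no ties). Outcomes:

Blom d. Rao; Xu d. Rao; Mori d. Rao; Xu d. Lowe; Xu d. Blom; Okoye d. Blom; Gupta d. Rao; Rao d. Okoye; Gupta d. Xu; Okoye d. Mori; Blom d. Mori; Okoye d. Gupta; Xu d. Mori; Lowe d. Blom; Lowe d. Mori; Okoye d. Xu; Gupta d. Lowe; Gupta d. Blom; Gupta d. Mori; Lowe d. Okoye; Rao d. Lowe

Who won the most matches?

Win totals: Lowe 3, Okoye 4, Xu 4, Mori 1, Blom 2, Gupta 5, Rao 2.
Gupta leads with 5 wins (next highest: 4).

Gupta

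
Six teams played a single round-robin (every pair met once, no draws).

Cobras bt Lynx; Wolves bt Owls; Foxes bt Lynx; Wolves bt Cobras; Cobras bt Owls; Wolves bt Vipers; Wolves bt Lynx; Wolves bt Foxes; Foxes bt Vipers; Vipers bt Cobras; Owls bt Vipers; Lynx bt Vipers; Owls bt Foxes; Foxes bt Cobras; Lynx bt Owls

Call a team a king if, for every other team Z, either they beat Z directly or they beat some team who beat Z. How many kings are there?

1

Vipers cannot reach Foxes, Wolves in two steps.
Lynx cannot reach Wolves in two steps.
Cobras cannot reach Wolves in two steps.
Foxes cannot reach Wolves in two steps.
Wolves reaches everyone (king).
Owls cannot reach Wolves in two steps.
Kings: Wolves — 1.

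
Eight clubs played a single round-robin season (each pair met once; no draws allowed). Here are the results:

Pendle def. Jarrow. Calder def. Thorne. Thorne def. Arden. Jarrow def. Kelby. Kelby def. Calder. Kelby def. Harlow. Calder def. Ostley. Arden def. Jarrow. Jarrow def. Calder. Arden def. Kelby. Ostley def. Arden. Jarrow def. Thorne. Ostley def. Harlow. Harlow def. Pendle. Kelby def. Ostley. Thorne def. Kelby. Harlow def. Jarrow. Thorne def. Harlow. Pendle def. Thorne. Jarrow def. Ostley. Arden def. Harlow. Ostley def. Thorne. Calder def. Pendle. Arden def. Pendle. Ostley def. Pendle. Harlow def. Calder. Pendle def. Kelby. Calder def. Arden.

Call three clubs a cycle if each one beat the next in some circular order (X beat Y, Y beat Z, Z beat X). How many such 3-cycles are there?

Win totals: Calder 4, Pendle 3, Kelby 3, Arden 4, Jarrow 4, Thorne 3, Ostley 4, Harlow 3.
A club with w wins dominates both others in C(w,2) triples; summing gives 6 + 3 + 3 + 6 + 6 + 3 + 6 + 3 = 36 transitive triples.
Total triples C(8,3) = 56, so cyclic triples = 56 − 36 = 20.

20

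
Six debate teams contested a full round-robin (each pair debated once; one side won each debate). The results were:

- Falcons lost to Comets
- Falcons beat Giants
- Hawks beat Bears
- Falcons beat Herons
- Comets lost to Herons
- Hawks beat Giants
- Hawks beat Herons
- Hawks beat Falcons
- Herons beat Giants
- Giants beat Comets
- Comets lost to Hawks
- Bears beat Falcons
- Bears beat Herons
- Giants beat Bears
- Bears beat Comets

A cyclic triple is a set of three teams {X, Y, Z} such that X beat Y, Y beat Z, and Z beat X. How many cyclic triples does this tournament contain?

4

Win totals: Herons 2, Comets 1, Bears 3, Hawks 5, Falcons 2, Giants 2.
A team with w wins dominates both others in C(w,2) triples; summing gives 1 + 0 + 3 + 10 + 1 + 1 = 16 transitive triples.
Total triples C(6,3) = 20, so cyclic triples = 20 − 16 = 4.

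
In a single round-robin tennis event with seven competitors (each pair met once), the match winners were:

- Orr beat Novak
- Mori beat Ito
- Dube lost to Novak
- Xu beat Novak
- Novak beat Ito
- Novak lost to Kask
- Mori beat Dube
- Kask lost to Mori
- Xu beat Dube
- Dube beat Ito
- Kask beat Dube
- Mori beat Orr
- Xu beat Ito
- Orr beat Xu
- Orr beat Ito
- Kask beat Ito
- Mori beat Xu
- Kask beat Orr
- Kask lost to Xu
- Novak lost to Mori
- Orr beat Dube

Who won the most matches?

Win totals: Xu 4, Kask 4, Ito 0, Mori 6, Dube 1, Novak 2, Orr 4.
Mori leads with 6 wins (next highest: 4).

Mori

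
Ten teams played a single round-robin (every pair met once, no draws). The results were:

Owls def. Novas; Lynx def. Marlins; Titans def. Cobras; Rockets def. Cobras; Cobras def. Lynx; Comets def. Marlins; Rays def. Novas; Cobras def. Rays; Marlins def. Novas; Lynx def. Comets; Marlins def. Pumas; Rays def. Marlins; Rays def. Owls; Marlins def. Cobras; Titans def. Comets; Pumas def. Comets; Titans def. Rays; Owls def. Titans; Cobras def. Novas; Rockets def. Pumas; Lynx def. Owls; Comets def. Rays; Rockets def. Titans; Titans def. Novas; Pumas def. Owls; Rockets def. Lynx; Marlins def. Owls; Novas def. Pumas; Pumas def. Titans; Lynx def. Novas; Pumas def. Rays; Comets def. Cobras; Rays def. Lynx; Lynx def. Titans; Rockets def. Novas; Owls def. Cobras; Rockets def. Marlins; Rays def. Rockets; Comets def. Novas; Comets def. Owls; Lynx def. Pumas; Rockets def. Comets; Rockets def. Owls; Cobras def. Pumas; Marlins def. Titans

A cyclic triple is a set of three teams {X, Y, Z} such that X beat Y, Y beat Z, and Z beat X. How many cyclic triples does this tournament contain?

Win totals: Comets 5, Novas 1, Marlins 5, Owls 3, Rockets 8, Pumas 4, Titans 4, Rays 5, Cobras 4, Lynx 6.
A team with w wins dominates both others in C(w,2) triples; summing gives 10 + 0 + 10 + 3 + 28 + 6 + 6 + 10 + 6 + 15 = 94 transitive triples.
Total triples C(10,3) = 120, so cyclic triples = 120 − 94 = 26.

26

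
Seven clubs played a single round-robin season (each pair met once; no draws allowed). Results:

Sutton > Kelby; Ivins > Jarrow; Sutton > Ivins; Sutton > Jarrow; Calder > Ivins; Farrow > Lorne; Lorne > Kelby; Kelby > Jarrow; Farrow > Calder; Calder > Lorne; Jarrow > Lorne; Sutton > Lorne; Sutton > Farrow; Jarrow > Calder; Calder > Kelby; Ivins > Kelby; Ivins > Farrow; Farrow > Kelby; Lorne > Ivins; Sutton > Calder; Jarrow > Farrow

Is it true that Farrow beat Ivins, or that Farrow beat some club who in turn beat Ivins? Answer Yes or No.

Yes

Farrow did not beat Ivins directly.
Farrow beat Calder, Kelby, Lorne. Of those, Calder beat Ivins.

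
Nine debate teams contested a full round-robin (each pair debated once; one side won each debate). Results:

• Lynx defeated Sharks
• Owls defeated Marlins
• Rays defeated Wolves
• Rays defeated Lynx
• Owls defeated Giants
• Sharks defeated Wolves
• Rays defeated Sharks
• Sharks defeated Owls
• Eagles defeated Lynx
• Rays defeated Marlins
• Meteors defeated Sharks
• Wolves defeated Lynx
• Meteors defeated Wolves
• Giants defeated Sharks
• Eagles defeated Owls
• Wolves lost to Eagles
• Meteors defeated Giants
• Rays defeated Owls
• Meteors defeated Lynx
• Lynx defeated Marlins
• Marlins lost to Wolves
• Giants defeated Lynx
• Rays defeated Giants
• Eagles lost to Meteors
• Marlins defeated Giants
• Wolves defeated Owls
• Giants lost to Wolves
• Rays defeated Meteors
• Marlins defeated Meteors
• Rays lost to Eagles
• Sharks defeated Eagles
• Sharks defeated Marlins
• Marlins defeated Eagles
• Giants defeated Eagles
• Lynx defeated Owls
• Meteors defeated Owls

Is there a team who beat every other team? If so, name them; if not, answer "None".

Highest win total is Rays with 7 (out of 8 possible).
Rays lost to Eagles, so no team went undefeated.

None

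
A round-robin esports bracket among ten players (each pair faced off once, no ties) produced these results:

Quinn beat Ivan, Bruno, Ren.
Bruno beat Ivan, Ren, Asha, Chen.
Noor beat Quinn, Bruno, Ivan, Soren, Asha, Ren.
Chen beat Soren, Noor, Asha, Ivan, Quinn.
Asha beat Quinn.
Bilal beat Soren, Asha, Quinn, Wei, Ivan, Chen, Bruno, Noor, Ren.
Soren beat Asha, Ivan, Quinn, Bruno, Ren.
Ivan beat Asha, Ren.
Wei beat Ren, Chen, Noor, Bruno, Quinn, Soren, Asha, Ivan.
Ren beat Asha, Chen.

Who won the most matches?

Bilal

Win totals: Wei 8, Bruno 4, Ivan 2, Noor 6, Chen 5, Quinn 3, Asha 1, Ren 2, Bilal 9, Soren 5.
Bilal leads with 9 wins (next highest: 8).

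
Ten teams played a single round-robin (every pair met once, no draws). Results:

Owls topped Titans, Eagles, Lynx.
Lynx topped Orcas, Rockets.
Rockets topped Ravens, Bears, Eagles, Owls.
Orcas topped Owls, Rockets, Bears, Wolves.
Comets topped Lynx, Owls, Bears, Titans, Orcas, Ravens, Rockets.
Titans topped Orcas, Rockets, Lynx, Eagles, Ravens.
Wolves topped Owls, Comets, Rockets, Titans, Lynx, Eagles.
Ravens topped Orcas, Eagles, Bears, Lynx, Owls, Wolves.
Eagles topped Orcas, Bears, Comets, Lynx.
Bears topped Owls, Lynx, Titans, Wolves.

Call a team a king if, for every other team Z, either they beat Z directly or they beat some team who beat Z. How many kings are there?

8

Owls cannot reach Wolves in two steps.
Titans reaches everyone (king).
Rockets reaches everyone (king).
Lynx cannot reach Titans, Comets in two steps.
Eagles reaches everyone (king).
Comets reaches everyone (king).
Orcas reaches everyone (king).
Ravens reaches everyone (king).
Wolves reaches everyone (king).
Bears reaches everyone (king).
Kings: Titans, Rockets, Eagles, Comets, Orcas, Ravens, Wolves, Bears — 8.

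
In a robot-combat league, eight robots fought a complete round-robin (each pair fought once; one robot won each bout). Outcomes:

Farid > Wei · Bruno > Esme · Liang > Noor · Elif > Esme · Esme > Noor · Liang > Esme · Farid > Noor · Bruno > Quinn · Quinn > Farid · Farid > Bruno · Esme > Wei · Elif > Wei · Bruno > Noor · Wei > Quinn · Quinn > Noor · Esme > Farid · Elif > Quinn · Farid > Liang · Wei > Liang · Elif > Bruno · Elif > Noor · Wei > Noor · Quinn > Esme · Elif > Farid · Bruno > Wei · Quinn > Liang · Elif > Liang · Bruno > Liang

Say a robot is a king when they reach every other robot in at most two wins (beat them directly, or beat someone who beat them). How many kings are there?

Quinn cannot reach Elif in two steps.
Elif reaches everyone (king).
Bruno cannot reach Elif in two steps.
Farid cannot reach Elif in two steps.
Noor cannot reach Quinn, Elif, Bruno, Farid, Esme, Wei, Liang in two steps.
Esme cannot reach Elif in two steps.
Wei cannot reach Elif, Bruno in two steps.
Liang cannot reach Quinn, Elif, Bruno in two steps.
Kings: Elif — 1.

1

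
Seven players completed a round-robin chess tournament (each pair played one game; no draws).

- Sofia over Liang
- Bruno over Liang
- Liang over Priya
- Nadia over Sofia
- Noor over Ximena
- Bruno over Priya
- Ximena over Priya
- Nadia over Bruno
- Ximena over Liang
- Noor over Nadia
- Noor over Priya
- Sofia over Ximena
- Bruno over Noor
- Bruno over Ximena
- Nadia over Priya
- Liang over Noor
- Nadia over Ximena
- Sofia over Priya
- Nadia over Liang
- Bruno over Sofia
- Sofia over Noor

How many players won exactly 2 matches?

Win totals: Liang 2, Nadia 5, Ximena 2, Priya 0, Sofia 4, Noor 3, Bruno 5.
Exactly 2: Liang, Ximena — 2 players.

2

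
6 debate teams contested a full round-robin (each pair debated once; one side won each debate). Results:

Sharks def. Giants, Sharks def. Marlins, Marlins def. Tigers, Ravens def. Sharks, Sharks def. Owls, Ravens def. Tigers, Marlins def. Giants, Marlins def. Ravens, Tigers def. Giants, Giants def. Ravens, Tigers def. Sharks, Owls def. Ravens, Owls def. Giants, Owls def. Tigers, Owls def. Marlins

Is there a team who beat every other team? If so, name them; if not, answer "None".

Highest win total is Owls with 4 (out of 5 possible).
Owls lost to Sharks, so no team went undefeated.

None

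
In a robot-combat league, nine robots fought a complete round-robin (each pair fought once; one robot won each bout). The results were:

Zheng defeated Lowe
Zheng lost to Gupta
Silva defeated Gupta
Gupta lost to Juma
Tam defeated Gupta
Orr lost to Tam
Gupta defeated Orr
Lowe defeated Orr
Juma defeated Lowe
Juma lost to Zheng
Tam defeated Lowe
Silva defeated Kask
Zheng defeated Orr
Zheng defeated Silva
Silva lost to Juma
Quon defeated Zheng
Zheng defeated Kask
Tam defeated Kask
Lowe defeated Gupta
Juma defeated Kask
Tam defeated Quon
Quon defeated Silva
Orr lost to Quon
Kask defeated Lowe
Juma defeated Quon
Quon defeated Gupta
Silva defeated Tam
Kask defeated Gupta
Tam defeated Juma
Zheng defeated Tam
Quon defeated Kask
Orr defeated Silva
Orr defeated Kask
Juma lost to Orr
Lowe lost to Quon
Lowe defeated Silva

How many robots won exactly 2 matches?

2

Win totals: Silva 3, Lowe 3, Juma 5, Zheng 6, Gupta 2, Orr 3, Kask 2, Quon 6, Tam 6.
Exactly 2: Gupta, Kask — 2 robots.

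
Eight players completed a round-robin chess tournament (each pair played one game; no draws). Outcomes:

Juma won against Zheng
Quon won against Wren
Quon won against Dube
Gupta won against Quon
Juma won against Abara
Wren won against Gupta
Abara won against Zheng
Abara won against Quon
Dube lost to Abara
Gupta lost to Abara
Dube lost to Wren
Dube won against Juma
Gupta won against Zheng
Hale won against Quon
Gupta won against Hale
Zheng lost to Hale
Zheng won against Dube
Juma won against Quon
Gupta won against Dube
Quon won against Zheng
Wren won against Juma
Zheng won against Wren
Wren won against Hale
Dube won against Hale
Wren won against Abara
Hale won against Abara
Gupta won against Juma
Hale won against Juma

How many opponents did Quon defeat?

3

Quon's results: beat Wren, Dube, Zheng; lost to Hale, Abara, Juma, Gupta.
That is 3 wins.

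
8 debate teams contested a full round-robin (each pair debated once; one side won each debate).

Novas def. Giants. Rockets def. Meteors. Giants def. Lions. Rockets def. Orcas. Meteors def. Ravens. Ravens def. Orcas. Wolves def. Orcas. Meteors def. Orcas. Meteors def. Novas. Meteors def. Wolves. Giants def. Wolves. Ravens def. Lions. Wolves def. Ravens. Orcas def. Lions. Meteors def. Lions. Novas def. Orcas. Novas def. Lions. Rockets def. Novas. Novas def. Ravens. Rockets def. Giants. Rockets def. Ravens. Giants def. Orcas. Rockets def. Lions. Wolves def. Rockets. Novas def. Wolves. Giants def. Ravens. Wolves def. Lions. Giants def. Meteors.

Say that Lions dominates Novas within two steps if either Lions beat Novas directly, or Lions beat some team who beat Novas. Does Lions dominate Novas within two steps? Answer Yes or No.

No

Lions did not beat Novas directly.
Lions beat no one, so there is no intermediate team.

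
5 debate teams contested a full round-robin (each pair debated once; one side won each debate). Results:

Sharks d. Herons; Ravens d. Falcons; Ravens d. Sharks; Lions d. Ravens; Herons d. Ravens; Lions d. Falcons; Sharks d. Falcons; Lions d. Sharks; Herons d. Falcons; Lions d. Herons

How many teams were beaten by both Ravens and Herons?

1

Ravens beat: Sharks, Falcons.
Herons beat: Falcons, Ravens.
Both beat: Falcons — 1.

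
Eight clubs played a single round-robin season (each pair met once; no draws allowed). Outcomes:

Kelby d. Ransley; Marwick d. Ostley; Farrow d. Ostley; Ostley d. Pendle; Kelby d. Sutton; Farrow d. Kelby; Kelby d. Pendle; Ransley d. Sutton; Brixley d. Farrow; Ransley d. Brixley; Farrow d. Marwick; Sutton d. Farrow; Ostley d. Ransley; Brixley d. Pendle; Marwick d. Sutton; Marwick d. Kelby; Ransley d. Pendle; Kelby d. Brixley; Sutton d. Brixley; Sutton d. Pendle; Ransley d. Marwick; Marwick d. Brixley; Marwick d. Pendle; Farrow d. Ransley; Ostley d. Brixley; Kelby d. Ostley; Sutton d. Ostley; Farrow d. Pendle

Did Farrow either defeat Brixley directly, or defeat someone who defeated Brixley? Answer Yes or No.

Farrow did not beat Brixley directly.
Farrow beat Ostley, Pendle, Ransley, Kelby, Marwick. Of those, Ostley beat Brixley.

Yes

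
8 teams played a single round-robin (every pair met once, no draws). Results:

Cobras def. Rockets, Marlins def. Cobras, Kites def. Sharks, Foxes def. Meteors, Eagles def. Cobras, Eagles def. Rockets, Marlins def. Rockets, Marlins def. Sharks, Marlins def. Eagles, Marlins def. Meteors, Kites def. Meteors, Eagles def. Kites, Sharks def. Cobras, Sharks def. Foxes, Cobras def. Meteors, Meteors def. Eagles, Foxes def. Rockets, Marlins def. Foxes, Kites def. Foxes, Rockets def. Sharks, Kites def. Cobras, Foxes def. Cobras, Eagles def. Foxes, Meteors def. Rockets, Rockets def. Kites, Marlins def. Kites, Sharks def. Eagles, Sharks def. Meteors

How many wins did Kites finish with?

Kites' results: beat Sharks, Cobras, Foxes, Meteors; lost to Rockets, Marlins, Eagles.
That is 4 wins.

4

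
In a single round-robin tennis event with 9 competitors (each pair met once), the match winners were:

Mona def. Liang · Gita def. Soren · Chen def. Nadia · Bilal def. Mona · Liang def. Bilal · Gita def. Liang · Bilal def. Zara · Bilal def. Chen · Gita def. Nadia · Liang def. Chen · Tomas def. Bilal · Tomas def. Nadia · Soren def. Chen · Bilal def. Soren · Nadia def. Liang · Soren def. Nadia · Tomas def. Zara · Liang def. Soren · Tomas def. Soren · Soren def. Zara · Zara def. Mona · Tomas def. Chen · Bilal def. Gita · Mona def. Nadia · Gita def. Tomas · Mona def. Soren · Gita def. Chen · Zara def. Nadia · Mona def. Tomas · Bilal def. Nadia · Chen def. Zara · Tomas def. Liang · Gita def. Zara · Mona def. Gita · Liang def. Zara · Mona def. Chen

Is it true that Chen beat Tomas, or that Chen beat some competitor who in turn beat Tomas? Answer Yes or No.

No

Chen did not beat Tomas directly.
Chen beat Zara, Nadia, but each of them lost to Tomas. No two-step path.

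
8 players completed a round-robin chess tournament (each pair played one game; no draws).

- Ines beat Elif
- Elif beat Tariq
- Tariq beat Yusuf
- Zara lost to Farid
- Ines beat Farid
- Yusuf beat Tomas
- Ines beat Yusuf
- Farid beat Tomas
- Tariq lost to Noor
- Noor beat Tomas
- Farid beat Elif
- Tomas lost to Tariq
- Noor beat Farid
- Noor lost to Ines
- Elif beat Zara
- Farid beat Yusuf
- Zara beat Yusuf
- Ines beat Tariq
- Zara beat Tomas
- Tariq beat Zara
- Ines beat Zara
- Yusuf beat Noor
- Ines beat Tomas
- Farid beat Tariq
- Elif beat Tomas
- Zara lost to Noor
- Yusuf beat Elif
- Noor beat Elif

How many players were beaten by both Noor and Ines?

5

Noor beat: Tariq, Elif, Farid, Zara, Tomas.
Ines beat: Tariq, Elif, Farid, Zara, Tomas, Yusuf, Noor.
Both beat: Tariq, Elif, Farid, Zara, Tomas — 5.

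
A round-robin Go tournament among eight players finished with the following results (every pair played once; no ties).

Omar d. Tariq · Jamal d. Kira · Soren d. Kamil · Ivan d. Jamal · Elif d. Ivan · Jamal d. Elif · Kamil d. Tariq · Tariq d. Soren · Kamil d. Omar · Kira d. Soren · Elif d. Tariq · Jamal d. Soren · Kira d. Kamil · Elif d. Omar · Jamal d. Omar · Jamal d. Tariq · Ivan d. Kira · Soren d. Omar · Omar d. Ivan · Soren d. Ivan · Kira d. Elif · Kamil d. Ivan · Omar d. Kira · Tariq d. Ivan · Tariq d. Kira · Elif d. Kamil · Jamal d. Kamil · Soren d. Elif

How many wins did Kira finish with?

Kira's results: beat Elif, Kamil, Soren; lost to Jamal, Omar, Ivan, Tariq.
That is 3 wins.

3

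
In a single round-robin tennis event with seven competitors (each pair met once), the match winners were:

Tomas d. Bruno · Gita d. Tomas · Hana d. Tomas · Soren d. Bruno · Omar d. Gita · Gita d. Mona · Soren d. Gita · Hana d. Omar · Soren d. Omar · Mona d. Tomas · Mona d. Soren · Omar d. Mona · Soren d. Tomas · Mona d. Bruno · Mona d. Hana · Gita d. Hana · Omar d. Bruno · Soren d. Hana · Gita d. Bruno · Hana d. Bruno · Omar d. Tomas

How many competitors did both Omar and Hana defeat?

Omar beat: Gita, Bruno, Mona, Tomas.
Hana beat: Omar, Bruno, Tomas.
Both beat: Bruno, Tomas — 2.

2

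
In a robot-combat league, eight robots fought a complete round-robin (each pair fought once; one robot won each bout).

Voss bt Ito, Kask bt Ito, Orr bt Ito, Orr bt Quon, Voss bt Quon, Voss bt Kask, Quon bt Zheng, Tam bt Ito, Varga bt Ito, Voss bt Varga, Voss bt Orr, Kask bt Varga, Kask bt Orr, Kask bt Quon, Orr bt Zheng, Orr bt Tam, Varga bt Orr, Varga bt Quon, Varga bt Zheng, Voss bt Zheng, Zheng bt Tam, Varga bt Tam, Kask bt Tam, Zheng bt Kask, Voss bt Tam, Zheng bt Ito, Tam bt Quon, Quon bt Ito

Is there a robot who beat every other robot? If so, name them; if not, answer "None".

Voss

Voss has 7 wins out of 7 opponents — a perfect record.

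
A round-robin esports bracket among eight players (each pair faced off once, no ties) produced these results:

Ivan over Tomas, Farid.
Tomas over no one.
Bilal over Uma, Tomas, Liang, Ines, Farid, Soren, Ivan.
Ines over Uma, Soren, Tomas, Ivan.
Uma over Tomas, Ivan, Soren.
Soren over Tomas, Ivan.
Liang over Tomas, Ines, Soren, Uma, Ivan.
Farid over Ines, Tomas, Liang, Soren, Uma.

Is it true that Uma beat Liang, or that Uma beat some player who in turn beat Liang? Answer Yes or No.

No

Uma did not beat Liang directly.
Uma beat Tomas, Soren, Ivan, but each of them lost to Liang. No two-step path.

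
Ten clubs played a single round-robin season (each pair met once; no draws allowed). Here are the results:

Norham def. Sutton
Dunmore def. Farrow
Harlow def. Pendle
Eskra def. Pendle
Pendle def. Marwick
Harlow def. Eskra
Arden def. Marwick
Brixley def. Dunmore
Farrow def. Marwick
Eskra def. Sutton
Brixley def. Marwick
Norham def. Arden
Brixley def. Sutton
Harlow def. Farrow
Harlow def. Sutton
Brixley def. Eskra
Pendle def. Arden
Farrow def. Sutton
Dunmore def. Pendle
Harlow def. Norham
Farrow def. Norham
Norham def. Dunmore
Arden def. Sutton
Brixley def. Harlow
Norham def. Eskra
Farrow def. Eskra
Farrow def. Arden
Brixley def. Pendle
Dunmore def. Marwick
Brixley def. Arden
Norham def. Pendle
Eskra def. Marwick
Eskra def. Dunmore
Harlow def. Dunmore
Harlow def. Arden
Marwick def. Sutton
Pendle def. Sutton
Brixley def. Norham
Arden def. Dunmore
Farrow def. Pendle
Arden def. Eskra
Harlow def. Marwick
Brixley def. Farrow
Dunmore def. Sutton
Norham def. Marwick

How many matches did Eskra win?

4

Eskra's results: beat Dunmore, Marwick, Pendle, Sutton; lost to Arden, Brixley, Norham, Farrow, Harlow.
That is 4 wins.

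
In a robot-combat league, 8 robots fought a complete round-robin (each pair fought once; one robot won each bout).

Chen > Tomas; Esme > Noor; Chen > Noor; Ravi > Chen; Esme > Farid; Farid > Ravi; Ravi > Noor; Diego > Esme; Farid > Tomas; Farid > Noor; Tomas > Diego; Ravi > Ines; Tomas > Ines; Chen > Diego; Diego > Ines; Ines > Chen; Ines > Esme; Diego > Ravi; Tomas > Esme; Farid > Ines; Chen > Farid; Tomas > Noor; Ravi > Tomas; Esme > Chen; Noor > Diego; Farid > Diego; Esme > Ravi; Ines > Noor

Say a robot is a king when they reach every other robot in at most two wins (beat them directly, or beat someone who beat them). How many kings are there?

Tomas reaches everyone (king).
Esme reaches everyone (king).
Diego reaches everyone (king).
Chen reaches everyone (king).
Ravi reaches everyone (king).
Farid reaches everyone (king).
Ines reaches everyone (king).
Noor cannot reach Tomas, Chen, Farid in two steps.
Kings: Tomas, Esme, Diego, Chen, Ravi, Farid, Ines — 7.

7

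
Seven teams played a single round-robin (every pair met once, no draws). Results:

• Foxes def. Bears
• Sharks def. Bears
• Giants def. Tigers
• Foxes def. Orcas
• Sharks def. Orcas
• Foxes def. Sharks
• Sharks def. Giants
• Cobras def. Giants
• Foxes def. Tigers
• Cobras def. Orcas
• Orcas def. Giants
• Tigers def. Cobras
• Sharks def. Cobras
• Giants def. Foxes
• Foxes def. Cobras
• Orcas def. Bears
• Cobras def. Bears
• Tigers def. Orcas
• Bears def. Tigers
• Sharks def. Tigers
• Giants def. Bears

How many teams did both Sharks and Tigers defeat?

Sharks beat: Bears, Cobras, Tigers, Orcas, Giants.
Tigers beat: Cobras, Orcas.
Both beat: Cobras, Orcas — 2.

2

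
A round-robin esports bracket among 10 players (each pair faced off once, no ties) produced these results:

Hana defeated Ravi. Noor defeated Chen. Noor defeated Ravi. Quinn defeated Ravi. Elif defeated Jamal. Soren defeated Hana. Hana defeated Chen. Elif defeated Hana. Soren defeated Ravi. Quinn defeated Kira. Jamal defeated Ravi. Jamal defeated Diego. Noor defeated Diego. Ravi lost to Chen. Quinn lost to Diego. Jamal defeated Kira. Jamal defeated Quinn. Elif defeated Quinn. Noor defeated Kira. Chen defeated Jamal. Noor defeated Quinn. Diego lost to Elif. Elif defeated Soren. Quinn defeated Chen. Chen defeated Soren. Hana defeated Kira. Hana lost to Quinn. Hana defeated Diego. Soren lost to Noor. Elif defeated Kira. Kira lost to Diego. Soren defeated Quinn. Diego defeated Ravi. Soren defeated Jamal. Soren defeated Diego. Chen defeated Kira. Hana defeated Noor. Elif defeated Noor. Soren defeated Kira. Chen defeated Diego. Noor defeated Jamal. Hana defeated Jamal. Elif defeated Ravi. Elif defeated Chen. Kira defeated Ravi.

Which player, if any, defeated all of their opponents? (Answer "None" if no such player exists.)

Elif

Elif has 9 wins out of 9 opponents — a perfect record.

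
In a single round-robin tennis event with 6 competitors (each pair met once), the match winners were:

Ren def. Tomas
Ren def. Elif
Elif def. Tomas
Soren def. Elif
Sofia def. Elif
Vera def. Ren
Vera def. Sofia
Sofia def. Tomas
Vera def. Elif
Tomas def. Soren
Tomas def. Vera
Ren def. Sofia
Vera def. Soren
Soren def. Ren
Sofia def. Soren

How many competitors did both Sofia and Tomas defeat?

1

Sofia beat: Elif, Tomas, Soren.
Tomas beat: Vera, Soren.
Both beat: Soren — 1.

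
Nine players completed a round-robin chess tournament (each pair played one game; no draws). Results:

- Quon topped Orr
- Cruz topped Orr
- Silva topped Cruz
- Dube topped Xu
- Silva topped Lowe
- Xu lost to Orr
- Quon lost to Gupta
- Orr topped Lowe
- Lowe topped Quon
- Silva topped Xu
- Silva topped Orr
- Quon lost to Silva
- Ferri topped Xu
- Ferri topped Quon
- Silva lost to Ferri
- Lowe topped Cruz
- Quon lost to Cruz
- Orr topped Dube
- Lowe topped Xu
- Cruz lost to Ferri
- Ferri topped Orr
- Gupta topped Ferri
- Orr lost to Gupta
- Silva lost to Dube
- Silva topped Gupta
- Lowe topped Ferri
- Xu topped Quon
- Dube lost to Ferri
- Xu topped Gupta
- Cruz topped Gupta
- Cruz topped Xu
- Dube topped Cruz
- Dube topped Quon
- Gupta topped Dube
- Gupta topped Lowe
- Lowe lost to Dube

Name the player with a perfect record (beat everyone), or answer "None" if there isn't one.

Highest win total is Silva with 6 (out of 8 possible).
Silva lost to Ferri, Dube, so no player went undefeated.

None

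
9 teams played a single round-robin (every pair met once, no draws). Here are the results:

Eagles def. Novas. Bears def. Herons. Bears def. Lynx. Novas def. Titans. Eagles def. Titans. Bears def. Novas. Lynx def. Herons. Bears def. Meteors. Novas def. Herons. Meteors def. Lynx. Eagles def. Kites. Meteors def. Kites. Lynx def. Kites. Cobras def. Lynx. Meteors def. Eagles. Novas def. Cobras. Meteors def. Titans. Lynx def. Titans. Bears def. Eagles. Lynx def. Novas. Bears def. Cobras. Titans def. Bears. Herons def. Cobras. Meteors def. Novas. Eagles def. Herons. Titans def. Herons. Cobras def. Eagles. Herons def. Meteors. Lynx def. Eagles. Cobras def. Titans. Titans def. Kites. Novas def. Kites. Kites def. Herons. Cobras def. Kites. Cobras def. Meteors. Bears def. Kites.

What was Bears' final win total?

7

Bears' results: beat Cobras, Lynx, Eagles, Novas, Meteors, Herons, Kites; lost to Titans.
That is 7 wins.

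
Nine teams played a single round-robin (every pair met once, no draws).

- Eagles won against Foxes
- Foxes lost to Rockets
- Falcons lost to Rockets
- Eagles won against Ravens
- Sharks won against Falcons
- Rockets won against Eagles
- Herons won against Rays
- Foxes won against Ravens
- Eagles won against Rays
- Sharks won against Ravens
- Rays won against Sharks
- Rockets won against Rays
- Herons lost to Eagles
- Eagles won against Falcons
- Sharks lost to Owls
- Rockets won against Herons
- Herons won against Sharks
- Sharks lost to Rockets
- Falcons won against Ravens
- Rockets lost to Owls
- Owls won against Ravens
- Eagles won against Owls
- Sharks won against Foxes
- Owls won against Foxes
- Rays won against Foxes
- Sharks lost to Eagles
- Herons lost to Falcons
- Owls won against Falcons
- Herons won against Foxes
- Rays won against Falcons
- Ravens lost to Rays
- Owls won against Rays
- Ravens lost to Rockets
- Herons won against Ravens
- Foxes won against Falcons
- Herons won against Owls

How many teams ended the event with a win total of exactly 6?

Win totals: Owls 6, Sharks 3, Ravens 0, Foxes 2, Rockets 7, Rays 4, Eagles 7, Falcons 2, Herons 5.
Exactly 6: Owls — 1 team.

1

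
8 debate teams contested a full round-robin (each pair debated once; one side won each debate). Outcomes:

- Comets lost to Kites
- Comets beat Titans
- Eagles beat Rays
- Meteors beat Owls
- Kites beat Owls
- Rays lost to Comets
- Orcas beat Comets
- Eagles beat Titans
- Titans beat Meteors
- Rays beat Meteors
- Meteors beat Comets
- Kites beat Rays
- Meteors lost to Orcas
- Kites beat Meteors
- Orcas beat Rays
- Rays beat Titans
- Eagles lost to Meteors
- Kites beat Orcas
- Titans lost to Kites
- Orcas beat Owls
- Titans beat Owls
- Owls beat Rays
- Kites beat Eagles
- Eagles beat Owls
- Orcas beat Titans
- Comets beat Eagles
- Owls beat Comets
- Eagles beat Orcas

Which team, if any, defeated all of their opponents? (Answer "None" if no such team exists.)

Kites

Kites has 7 wins out of 7 opponents — a perfect record.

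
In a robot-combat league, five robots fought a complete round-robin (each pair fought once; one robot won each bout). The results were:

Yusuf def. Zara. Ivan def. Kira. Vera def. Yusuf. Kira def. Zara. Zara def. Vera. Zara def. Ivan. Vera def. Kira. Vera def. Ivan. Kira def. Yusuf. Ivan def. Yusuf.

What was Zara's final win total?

Zara's results: beat Vera, Ivan; lost to Kira, Yusuf.
That is 2 wins.

2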